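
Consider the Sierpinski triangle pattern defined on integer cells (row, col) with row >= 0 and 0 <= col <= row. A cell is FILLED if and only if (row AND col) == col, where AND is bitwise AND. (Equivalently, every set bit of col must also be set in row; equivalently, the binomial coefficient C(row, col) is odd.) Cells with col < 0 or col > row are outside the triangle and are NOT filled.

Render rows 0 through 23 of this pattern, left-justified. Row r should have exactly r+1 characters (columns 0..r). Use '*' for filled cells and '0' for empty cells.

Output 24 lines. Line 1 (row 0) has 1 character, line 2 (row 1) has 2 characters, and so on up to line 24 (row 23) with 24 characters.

Answer: *
**
*0*
****
*000*
**00**
*0*0*0*
********
*0000000*
**000000**
*0*00000*0*
****0000****
*000*000*000*
**00**00**00**
*0*0*0*0*0*0*0*
****************
*000000000000000*
**00000000000000**
*0*0000000000000*0*
****000000000000****
*000*00000000000*000*
**00**0000000000**00**
*0*0*0*000000000*0*0*0*
********00000000********

Derivation:
r0=0: *
r1=1: **
r2=10: *0*
r3=11: ****
r4=100: *000*
r5=101: **00**
r6=110: *0*0*0*
r7=111: ********
r8=1000: *0000000*
r9=1001: **000000**
r10=1010: *0*00000*0*
r11=1011: ****0000****
r12=1100: *000*000*000*
r13=1101: **00**00**00**
r14=1110: *0*0*0*0*0*0*0*
r15=1111: ****************
r16=10000: *000000000000000*
r17=10001: **00000000000000**
r18=10010: *0*0000000000000*0*
r19=10011: ****000000000000****
r20=10100: *000*00000000000*000*
r21=10101: **00**0000000000**00**
r22=10110: *0*0*0*000000000*0*0*0*
r23=10111: ********00000000********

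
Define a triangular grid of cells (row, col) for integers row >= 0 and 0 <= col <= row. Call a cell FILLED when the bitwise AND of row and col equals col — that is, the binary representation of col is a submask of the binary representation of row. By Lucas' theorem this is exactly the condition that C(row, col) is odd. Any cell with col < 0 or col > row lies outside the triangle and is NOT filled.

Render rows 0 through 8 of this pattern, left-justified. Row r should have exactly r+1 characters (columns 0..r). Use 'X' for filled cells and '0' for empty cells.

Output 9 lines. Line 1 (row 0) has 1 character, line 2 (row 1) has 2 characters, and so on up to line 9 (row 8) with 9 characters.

r0=0: X
r1=1: XX
r2=10: X0X
r3=11: XXXX
r4=100: X000X
r5=101: XX00XX
r6=110: X0X0X0X
r7=111: XXXXXXXX
r8=1000: X0000000X

Answer: X
XX
X0X
XXXX
X000X
XX00XX
X0X0X0X
XXXXXXXX
X0000000X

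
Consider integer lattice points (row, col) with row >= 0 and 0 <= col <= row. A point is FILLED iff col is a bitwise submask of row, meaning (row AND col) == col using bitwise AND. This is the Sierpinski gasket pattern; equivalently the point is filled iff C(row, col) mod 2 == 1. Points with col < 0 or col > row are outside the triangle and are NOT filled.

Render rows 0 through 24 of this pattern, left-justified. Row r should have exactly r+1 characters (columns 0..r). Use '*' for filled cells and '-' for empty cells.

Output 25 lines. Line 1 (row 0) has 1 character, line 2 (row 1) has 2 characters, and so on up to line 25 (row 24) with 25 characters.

r0=0: *
r1=1: **
r2=10: *-*
r3=11: ****
r4=100: *---*
r5=101: **--**
r6=110: *-*-*-*
r7=111: ********
r8=1000: *-------*
r9=1001: **------**
r10=1010: *-*-----*-*
r11=1011: ****----****
r12=1100: *---*---*---*
r13=1101: **--**--**--**
r14=1110: *-*-*-*-*-*-*-*
r15=1111: ****************
r16=10000: *---------------*
r17=10001: **--------------**
r18=10010: *-*-------------*-*
r19=10011: ****------------****
r20=10100: *---*-----------*---*
r21=10101: **--**----------**--**
r22=10110: *-*-*-*---------*-*-*-*
r23=10111: ********--------********
r24=11000: *-------*-------*-------*

Answer: *
**
*-*
****
*---*
**--**
*-*-*-*
********
*-------*
**------**
*-*-----*-*
****----****
*---*---*---*
**--**--**--**
*-*-*-*-*-*-*-*
****************
*---------------*
**--------------**
*-*-------------*-*
****------------****
*---*-----------*---*
**--**----------**--**
*-*-*-*---------*-*-*-*
********--------********
*-------*-------*-------*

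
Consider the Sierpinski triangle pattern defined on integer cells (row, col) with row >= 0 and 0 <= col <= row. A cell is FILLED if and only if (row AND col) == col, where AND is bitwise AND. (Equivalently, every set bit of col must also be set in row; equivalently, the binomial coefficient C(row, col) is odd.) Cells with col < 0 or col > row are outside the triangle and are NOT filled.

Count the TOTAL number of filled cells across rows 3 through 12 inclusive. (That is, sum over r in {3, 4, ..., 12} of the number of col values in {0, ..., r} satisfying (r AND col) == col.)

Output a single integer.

Answer: 44

Derivation:
r3=11 pc2: +4 =4
r4=100 pc1: +2 =6
r5=101 pc2: +4 =10
r6=110 pc2: +4 =14
r7=111 pc3: +8 =22
r8=1000 pc1: +2 =24
r9=1001 pc2: +4 =28
r10=1010 pc2: +4 =32
r11=1011 pc3: +8 =40
r12=1100 pc2: +4 =44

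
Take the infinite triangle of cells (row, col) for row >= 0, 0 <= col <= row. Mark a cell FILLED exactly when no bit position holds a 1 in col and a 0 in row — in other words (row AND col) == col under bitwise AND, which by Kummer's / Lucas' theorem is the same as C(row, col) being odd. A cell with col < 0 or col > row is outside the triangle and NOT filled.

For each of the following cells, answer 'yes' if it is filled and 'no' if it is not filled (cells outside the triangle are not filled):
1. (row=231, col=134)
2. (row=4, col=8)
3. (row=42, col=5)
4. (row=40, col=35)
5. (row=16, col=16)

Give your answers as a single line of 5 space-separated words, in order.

(231,134): row=0b11100111, col=0b10000110, row AND col = 0b10000110 = 134; 134 == 134 -> filled
(4,8): col outside [0, 4] -> not filled
(42,5): row=0b101010, col=0b101, row AND col = 0b0 = 0; 0 != 5 -> empty
(40,35): row=0b101000, col=0b100011, row AND col = 0b100000 = 32; 32 != 35 -> empty
(16,16): row=0b10000, col=0b10000, row AND col = 0b10000 = 16; 16 == 16 -> filled

Answer: yes no no no yes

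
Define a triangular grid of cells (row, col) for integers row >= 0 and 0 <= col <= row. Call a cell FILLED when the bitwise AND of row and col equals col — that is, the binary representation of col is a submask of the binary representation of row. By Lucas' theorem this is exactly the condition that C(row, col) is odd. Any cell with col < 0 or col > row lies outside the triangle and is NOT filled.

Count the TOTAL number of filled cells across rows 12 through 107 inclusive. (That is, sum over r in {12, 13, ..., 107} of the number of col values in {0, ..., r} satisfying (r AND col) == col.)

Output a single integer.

r12=1100 pc2: +4 =4
r13=1101 pc3: +8 =12
r14=1110 pc3: +8 =20
r15=1111 pc4: +16 =36
r16=10000 pc1: +2 =38
r17=10001 pc2: +4 =42
r18=10010 pc2: +4 =46
r19=10011 pc3: +8 =54
r20=10100 pc2: +4 =58
r21=10101 pc3: +8 =66
r22=10110 pc3: +8 =74
r23=10111 pc4: +16 =90
r24=11000 pc2: +4 =94
r25=11001 pc3: +8 =102
r26=11010 pc3: +8 =110
r27=11011 pc4: +16 =126
r28=11100 pc3: +8 =134
r29=11101 pc4: +16 =150
r30=11110 pc4: +16 =166
r31=11111 pc5: +32 =198
r32=100000 pc1: +2 =200
r33=100001 pc2: +4 =204
r34=100010 pc2: +4 =208
r35=100011 pc3: +8 =216
r36=100100 pc2: +4 =220
r37=100101 pc3: +8 =228
r38=100110 pc3: +8 =236
r39=100111 pc4: +16 =252
r40=101000 pc2: +4 =256
r41=101001 pc3: +8 =264
r42=101010 pc3: +8 =272
r43=101011 pc4: +16 =288
r44=101100 pc3: +8 =296
r45=101101 pc4: +16 =312
r46=101110 pc4: +16 =328
r47=101111 pc5: +32 =360
r48=110000 pc2: +4 =364
r49=110001 pc3: +8 =372
r50=110010 pc3: +8 =380
r51=110011 pc4: +16 =396
r52=110100 pc3: +8 =404
r53=110101 pc4: +16 =420
r54=110110 pc4: +16 =436
r55=110111 pc5: +32 =468
r56=111000 pc3: +8 =476
r57=111001 pc4: +16 =492
r58=111010 pc4: +16 =508
r59=111011 pc5: +32 =540
r60=111100 pc4: +16 =556
r61=111101 pc5: +32 =588
r62=111110 pc5: +32 =620
r63=111111 pc6: +64 =684
r64=1000000 pc1: +2 =686
r65=1000001 pc2: +4 =690
r66=1000010 pc2: +4 =694
r67=1000011 pc3: +8 =702
r68=1000100 pc2: +4 =706
r69=1000101 pc3: +8 =714
r70=1000110 pc3: +8 =722
r71=1000111 pc4: +16 =738
r72=1001000 pc2: +4 =742
r73=1001001 pc3: +8 =750
r74=1001010 pc3: +8 =758
r75=1001011 pc4: +16 =774
r76=1001100 pc3: +8 =782
r77=1001101 pc4: +16 =798
r78=1001110 pc4: +16 =814
r79=1001111 pc5: +32 =846
r80=1010000 pc2: +4 =850
r81=1010001 pc3: +8 =858
r82=1010010 pc3: +8 =866
r83=1010011 pc4: +16 =882
r84=1010100 pc3: +8 =890
r85=1010101 pc4: +16 =906
r86=1010110 pc4: +16 =922
r87=1010111 pc5: +32 =954
r88=1011000 pc3: +8 =962
r89=1011001 pc4: +16 =978
r90=1011010 pc4: +16 =994
r91=1011011 pc5: +32 =1026
r92=1011100 pc4: +16 =1042
r93=1011101 pc5: +32 =1074
r94=1011110 pc5: +32 =1106
r95=1011111 pc6: +64 =1170
r96=1100000 pc2: +4 =1174
r97=1100001 pc3: +8 =1182
r98=1100010 pc3: +8 =1190
r99=1100011 pc4: +16 =1206
r100=1100100 pc3: +8 =1214
r101=1100101 pc4: +16 =1230
r102=1100110 pc4: +16 =1246
r103=1100111 pc5: +32 =1278
r104=1101000 pc3: +8 =1286
r105=1101001 pc4: +16 =1302
r106=1101010 pc4: +16 =1318
r107=1101011 pc5: +32 =1350

Answer: 1350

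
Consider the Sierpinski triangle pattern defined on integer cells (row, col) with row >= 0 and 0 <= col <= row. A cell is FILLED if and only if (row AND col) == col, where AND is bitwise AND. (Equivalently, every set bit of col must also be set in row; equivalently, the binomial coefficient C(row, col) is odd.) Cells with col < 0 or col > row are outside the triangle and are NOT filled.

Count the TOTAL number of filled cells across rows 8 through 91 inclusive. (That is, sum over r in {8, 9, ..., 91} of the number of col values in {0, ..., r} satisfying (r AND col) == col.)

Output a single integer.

Answer: 1044

Derivation:
r8=1000 pc1: +2 =2
r9=1001 pc2: +4 =6
r10=1010 pc2: +4 =10
r11=1011 pc3: +8 =18
r12=1100 pc2: +4 =22
r13=1101 pc3: +8 =30
r14=1110 pc3: +8 =38
r15=1111 pc4: +16 =54
r16=10000 pc1: +2 =56
r17=10001 pc2: +4 =60
r18=10010 pc2: +4 =64
r19=10011 pc3: +8 =72
r20=10100 pc2: +4 =76
r21=10101 pc3: +8 =84
r22=10110 pc3: +8 =92
r23=10111 pc4: +16 =108
r24=11000 pc2: +4 =112
r25=11001 pc3: +8 =120
r26=11010 pc3: +8 =128
r27=11011 pc4: +16 =144
r28=11100 pc3: +8 =152
r29=11101 pc4: +16 =168
r30=11110 pc4: +16 =184
r31=11111 pc5: +32 =216
r32=100000 pc1: +2 =218
r33=100001 pc2: +4 =222
r34=100010 pc2: +4 =226
r35=100011 pc3: +8 =234
r36=100100 pc2: +4 =238
r37=100101 pc3: +8 =246
r38=100110 pc3: +8 =254
r39=100111 pc4: +16 =270
r40=101000 pc2: +4 =274
r41=101001 pc3: +8 =282
r42=101010 pc3: +8 =290
r43=101011 pc4: +16 =306
r44=101100 pc3: +8 =314
r45=101101 pc4: +16 =330
r46=101110 pc4: +16 =346
r47=101111 pc5: +32 =378
r48=110000 pc2: +4 =382
r49=110001 pc3: +8 =390
r50=110010 pc3: +8 =398
r51=110011 pc4: +16 =414
r52=110100 pc3: +8 =422
r53=110101 pc4: +16 =438
r54=110110 pc4: +16 =454
r55=110111 pc5: +32 =486
r56=111000 pc3: +8 =494
r57=111001 pc4: +16 =510
r58=111010 pc4: +16 =526
r59=111011 pc5: +32 =558
r60=111100 pc4: +16 =574
r61=111101 pc5: +32 =606
r62=111110 pc5: +32 =638
r63=111111 pc6: +64 =702
r64=1000000 pc1: +2 =704
r65=1000001 pc2: +4 =708
r66=1000010 pc2: +4 =712
r67=1000011 pc3: +8 =720
r68=1000100 pc2: +4 =724
r69=1000101 pc3: +8 =732
r70=1000110 pc3: +8 =740
r71=1000111 pc4: +16 =756
r72=1001000 pc2: +4 =760
r73=1001001 pc3: +8 =768
r74=1001010 pc3: +8 =776
r75=1001011 pc4: +16 =792
r76=1001100 pc3: +8 =800
r77=1001101 pc4: +16 =816
r78=1001110 pc4: +16 =832
r79=1001111 pc5: +32 =864
r80=1010000 pc2: +4 =868
r81=1010001 pc3: +8 =876
r82=1010010 pc3: +8 =884
r83=1010011 pc4: +16 =900
r84=1010100 pc3: +8 =908
r85=1010101 pc4: +16 =924
r86=1010110 pc4: +16 =940
r87=1010111 pc5: +32 =972
r88=1011000 pc3: +8 =980
r89=1011001 pc4: +16 =996
r90=1011010 pc4: +16 =1012
r91=1011011 pc5: +32 =1044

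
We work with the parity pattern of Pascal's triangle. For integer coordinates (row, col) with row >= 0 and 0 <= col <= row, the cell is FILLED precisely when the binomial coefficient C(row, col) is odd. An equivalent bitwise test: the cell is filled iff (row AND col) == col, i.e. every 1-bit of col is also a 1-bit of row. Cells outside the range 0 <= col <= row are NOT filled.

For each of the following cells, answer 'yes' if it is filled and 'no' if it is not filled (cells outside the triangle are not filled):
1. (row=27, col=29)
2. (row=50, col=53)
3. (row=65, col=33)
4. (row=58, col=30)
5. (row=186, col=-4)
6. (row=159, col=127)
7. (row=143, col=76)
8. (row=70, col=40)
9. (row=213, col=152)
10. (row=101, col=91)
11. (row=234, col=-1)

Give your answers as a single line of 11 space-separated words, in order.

Answer: no no no no no no no no no no no

Derivation:
(27,29): col outside [0, 27] -> not filled
(50,53): col outside [0, 50] -> not filled
(65,33): row=0b1000001, col=0b100001, row AND col = 0b1 = 1; 1 != 33 -> empty
(58,30): row=0b111010, col=0b11110, row AND col = 0b11010 = 26; 26 != 30 -> empty
(186,-4): col outside [0, 186] -> not filled
(159,127): row=0b10011111, col=0b1111111, row AND col = 0b11111 = 31; 31 != 127 -> empty
(143,76): row=0b10001111, col=0b1001100, row AND col = 0b1100 = 12; 12 != 76 -> empty
(70,40): row=0b1000110, col=0b101000, row AND col = 0b0 = 0; 0 != 40 -> empty
(213,152): row=0b11010101, col=0b10011000, row AND col = 0b10010000 = 144; 144 != 152 -> empty
(101,91): row=0b1100101, col=0b1011011, row AND col = 0b1000001 = 65; 65 != 91 -> empty
(234,-1): col outside [0, 234] -> not filled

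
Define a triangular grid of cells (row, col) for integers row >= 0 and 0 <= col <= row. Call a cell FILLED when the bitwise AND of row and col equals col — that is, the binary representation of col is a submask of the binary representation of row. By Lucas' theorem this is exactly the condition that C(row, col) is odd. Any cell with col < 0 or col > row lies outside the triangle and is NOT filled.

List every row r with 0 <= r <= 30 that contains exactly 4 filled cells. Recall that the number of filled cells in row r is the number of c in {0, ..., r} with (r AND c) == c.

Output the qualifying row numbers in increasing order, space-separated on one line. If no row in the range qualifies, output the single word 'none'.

Row r has 2^popcount(r) filled cells, so we need popcount(r) = log2(4) = 2.
Scan r = 0..30 and keep those with exactly 2 one-bits:
r=0=0 popcount=0 -> skip
r=1=1 popcount=1 -> skip
r=2=10 popcount=1 -> skip
r=3=11 popcount=2 -> KEEP
r=4=100 popcount=1 -> skip
r=5=101 popcount=2 -> KEEP
r=6=110 popcount=2 -> KEEP
r=7=111 popcount=3 -> skip
r=8=1000 popcount=1 -> skip
r=9=1001 popcount=2 -> KEEP
r=10=1010 popcount=2 -> KEEP
r=11=1011 popcount=3 -> skip
r=12=1100 popcount=2 -> KEEP
r=13=1101 popcount=3 -> skip
r=14=1110 popcount=3 -> skip
r=15=1111 popcount=4 -> skip
r=16=10000 popcount=1 -> skip
r=17=10001 popcount=2 -> KEEP
r=18=10010 popcount=2 -> KEEP
r=19=10011 popcount=3 -> skip
r=20=10100 popcount=2 -> KEEP
r=21=10101 popcount=3 -> skip
r=22=10110 popcount=3 -> skip
r=23=10111 popcount=4 -> skip
r=24=11000 popcount=2 -> KEEP
r=25=11001 popcount=3 -> skip
r=26=11010 popcount=3 -> skip
r=27=11011 popcount=4 -> skip
r=28=11100 popcount=3 -> skip
r=29=11101 popcount=4 -> skip
r=30=11110 popcount=4 -> skip
Kept rows: 3 5 6 9 10 12 17 18 20 24

Answer: 3 5 6 9 10 12 17 18 20 24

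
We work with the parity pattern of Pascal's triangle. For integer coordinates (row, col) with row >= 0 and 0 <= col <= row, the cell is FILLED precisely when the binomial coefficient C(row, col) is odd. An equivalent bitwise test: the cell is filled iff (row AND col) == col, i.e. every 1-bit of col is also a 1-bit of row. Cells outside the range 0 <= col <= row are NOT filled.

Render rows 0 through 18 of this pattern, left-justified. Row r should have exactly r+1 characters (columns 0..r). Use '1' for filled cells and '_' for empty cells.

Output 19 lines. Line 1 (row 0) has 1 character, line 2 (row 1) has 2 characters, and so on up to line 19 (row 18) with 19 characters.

Answer: 1
11
1_1
1111
1___1
11__11
1_1_1_1
11111111
1_______1
11______11
1_1_____1_1
1111____1111
1___1___1___1
11__11__11__11
1_1_1_1_1_1_1_1
1111111111111111
1_______________1
11______________11
1_1_____________1_1

Derivation:
r0=0: 1
r1=1: 11
r2=10: 1_1
r3=11: 1111
r4=100: 1___1
r5=101: 11__11
r6=110: 1_1_1_1
r7=111: 11111111
r8=1000: 1_______1
r9=1001: 11______11
r10=1010: 1_1_____1_1
r11=1011: 1111____1111
r12=1100: 1___1___1___1
r13=1101: 11__11__11__11
r14=1110: 1_1_1_1_1_1_1_1
r15=1111: 1111111111111111
r16=10000: 1_______________1
r17=10001: 11______________11
r18=10010: 1_1_____________1_1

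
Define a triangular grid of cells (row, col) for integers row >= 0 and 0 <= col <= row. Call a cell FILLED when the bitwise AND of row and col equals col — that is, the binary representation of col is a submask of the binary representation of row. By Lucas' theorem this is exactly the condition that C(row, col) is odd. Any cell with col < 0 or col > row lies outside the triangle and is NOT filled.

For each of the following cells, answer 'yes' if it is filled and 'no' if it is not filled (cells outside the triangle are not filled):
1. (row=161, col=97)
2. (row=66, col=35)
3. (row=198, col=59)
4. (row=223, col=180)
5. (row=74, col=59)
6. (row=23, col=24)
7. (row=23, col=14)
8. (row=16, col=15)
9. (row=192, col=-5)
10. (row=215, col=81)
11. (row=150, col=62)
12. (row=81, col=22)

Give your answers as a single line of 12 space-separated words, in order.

Answer: no no no no no no no no no yes no no

Derivation:
(161,97): row=0b10100001, col=0b1100001, row AND col = 0b100001 = 33; 33 != 97 -> empty
(66,35): row=0b1000010, col=0b100011, row AND col = 0b10 = 2; 2 != 35 -> empty
(198,59): row=0b11000110, col=0b111011, row AND col = 0b10 = 2; 2 != 59 -> empty
(223,180): row=0b11011111, col=0b10110100, row AND col = 0b10010100 = 148; 148 != 180 -> empty
(74,59): row=0b1001010, col=0b111011, row AND col = 0b1010 = 10; 10 != 59 -> empty
(23,24): col outside [0, 23] -> not filled
(23,14): row=0b10111, col=0b1110, row AND col = 0b110 = 6; 6 != 14 -> empty
(16,15): row=0b10000, col=0b1111, row AND col = 0b0 = 0; 0 != 15 -> empty
(192,-5): col outside [0, 192] -> not filled
(215,81): row=0b11010111, col=0b1010001, row AND col = 0b1010001 = 81; 81 == 81 -> filled
(150,62): row=0b10010110, col=0b111110, row AND col = 0b10110 = 22; 22 != 62 -> empty
(81,22): row=0b1010001, col=0b10110, row AND col = 0b10000 = 16; 16 != 22 -> empty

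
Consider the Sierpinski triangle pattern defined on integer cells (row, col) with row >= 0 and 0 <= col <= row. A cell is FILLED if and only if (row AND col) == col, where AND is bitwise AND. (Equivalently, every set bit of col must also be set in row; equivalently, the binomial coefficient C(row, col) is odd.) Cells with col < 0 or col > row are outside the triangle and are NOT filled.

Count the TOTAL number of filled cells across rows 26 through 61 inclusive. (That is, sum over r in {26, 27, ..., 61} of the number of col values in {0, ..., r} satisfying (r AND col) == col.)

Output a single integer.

r26=11010 pc3: +8 =8
r27=11011 pc4: +16 =24
r28=11100 pc3: +8 =32
r29=11101 pc4: +16 =48
r30=11110 pc4: +16 =64
r31=11111 pc5: +32 =96
r32=100000 pc1: +2 =98
r33=100001 pc2: +4 =102
r34=100010 pc2: +4 =106
r35=100011 pc3: +8 =114
r36=100100 pc2: +4 =118
r37=100101 pc3: +8 =126
r38=100110 pc3: +8 =134
r39=100111 pc4: +16 =150
r40=101000 pc2: +4 =154
r41=101001 pc3: +8 =162
r42=101010 pc3: +8 =170
r43=101011 pc4: +16 =186
r44=101100 pc3: +8 =194
r45=101101 pc4: +16 =210
r46=101110 pc4: +16 =226
r47=101111 pc5: +32 =258
r48=110000 pc2: +4 =262
r49=110001 pc3: +8 =270
r50=110010 pc3: +8 =278
r51=110011 pc4: +16 =294
r52=110100 pc3: +8 =302
r53=110101 pc4: +16 =318
r54=110110 pc4: +16 =334
r55=110111 pc5: +32 =366
r56=111000 pc3: +8 =374
r57=111001 pc4: +16 =390
r58=111010 pc4: +16 =406
r59=111011 pc5: +32 =438
r60=111100 pc4: +16 =454
r61=111101 pc5: +32 =486

Answer: 486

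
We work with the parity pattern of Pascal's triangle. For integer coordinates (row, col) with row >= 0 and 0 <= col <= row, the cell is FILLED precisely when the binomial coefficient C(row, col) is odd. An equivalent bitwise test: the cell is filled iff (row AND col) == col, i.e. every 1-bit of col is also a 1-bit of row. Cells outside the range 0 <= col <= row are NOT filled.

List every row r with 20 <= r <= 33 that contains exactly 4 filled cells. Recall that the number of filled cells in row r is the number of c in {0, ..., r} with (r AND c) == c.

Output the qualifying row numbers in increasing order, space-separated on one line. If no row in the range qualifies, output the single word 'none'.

Answer: 20 24 33

Derivation:
Row r has 2^popcount(r) filled cells, so we need popcount(r) = log2(4) = 2.
Scan r = 20..33 and keep those with exactly 2 one-bits:
r=20=10100 popcount=2 -> KEEP
r=21=10101 popcount=3 -> skip
r=22=10110 popcount=3 -> skip
r=23=10111 popcount=4 -> skip
r=24=11000 popcount=2 -> KEEP
r=25=11001 popcount=3 -> skip
r=26=11010 popcount=3 -> skip
r=27=11011 popcount=4 -> skip
r=28=11100 popcount=3 -> skip
r=29=11101 popcount=4 -> skip
r=30=11110 popcount=4 -> skip
r=31=11111 popcount=5 -> skip
r=32=100000 popcount=1 -> skip
r=33=100001 popcount=2 -> KEEP
Kept rows: 20 24 33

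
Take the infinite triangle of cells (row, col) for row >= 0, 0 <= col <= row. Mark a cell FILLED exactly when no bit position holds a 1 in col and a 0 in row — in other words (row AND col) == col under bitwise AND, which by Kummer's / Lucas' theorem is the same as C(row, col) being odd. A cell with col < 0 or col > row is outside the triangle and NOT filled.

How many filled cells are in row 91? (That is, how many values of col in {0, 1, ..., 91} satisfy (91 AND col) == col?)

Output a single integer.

91 in binary = 1011011
popcount(91) = number of 1-bits in 1011011 = 5
A col c satisfies (91 AND c) == c iff every set bit of c is also set in 91; each of the 5 set bits of 91 can independently be on or off in c.
count = 2^5 = 32

Answer: 32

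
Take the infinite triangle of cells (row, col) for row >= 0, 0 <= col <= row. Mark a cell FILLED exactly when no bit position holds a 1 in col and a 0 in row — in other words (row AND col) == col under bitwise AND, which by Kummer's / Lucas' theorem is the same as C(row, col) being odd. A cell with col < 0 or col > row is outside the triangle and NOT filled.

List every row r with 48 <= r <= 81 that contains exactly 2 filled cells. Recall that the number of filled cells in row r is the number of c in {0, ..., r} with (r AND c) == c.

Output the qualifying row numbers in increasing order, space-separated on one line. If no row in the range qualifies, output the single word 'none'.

Row r has 2^popcount(r) filled cells, so we need popcount(r) = log2(2) = 1.
Scan r = 48..81 and keep those with exactly 1 one-bits:
r=48=110000 popcount=2 -> skip
r=49=110001 popcount=3 -> skip
r=50=110010 popcount=3 -> skip
r=51=110011 popcount=4 -> skip
r=52=110100 popcount=3 -> skip
r=53=110101 popcount=4 -> skip
r=54=110110 popcount=4 -> skip
r=55=110111 popcount=5 -> skip
r=56=111000 popcount=3 -> skip
r=57=111001 popcount=4 -> skip
r=58=111010 popcount=4 -> skip
r=59=111011 popcount=5 -> skip
r=60=111100 popcount=4 -> skip
r=61=111101 popcount=5 -> skip
r=62=111110 popcount=5 -> skip
r=63=111111 popcount=6 -> skip
r=64=1000000 popcount=1 -> KEEP
r=65=1000001 popcount=2 -> skip
r=66=1000010 popcount=2 -> skip
r=67=1000011 popcount=3 -> skip
r=68=1000100 popcount=2 -> skip
r=69=1000101 popcount=3 -> skip
r=70=1000110 popcount=3 -> skip
r=71=1000111 popcount=4 -> skip
r=72=1001000 popcount=2 -> skip
r=73=1001001 popcount=3 -> skip
r=74=1001010 popcount=3 -> skip
r=75=1001011 popcount=4 -> skip
r=76=1001100 popcount=3 -> skip
r=77=1001101 popcount=4 -> skip
r=78=1001110 popcount=4 -> skip
r=79=1001111 popcount=5 -> skip
r=80=1010000 popcount=2 -> skip
r=81=1010001 popcount=3 -> skip
Kept rows: 64

Answer: 64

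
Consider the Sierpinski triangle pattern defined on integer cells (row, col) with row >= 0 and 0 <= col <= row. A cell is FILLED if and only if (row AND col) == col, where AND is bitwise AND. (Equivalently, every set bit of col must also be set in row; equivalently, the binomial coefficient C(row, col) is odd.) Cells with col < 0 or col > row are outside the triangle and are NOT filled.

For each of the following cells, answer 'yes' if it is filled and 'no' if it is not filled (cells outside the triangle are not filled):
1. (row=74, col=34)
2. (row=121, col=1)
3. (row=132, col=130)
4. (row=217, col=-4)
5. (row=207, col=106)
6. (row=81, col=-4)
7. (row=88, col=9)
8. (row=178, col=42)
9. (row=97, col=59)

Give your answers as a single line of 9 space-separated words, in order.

Answer: no yes no no no no no no no

Derivation:
(74,34): row=0b1001010, col=0b100010, row AND col = 0b10 = 2; 2 != 34 -> empty
(121,1): row=0b1111001, col=0b1, row AND col = 0b1 = 1; 1 == 1 -> filled
(132,130): row=0b10000100, col=0b10000010, row AND col = 0b10000000 = 128; 128 != 130 -> empty
(217,-4): col outside [0, 217] -> not filled
(207,106): row=0b11001111, col=0b1101010, row AND col = 0b1001010 = 74; 74 != 106 -> empty
(81,-4): col outside [0, 81] -> not filled
(88,9): row=0b1011000, col=0b1001, row AND col = 0b1000 = 8; 8 != 9 -> empty
(178,42): row=0b10110010, col=0b101010, row AND col = 0b100010 = 34; 34 != 42 -> empty
(97,59): row=0b1100001, col=0b111011, row AND col = 0b100001 = 33; 33 != 59 -> empty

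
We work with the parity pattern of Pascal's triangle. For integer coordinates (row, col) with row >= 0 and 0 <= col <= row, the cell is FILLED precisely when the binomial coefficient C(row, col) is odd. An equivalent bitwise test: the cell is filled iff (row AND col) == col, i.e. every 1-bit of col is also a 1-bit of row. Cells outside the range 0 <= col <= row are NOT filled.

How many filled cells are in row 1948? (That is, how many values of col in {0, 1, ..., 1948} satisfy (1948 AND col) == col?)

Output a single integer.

Answer: 128

Derivation:
1948 in binary = 11110011100
popcount(1948) = number of 1-bits in 11110011100 = 7
A col c satisfies (1948 AND c) == c iff every set bit of c is also set in 1948; each of the 7 set bits of 1948 can independently be on or off in c.
count = 2^7 = 128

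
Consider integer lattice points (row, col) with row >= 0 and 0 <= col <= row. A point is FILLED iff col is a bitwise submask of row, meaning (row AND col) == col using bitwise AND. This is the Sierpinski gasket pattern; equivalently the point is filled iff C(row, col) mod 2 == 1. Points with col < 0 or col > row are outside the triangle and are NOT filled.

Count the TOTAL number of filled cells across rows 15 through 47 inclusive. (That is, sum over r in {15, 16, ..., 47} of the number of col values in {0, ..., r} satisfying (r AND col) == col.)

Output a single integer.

r15=1111 pc4: +16 =16
r16=10000 pc1: +2 =18
r17=10001 pc2: +4 =22
r18=10010 pc2: +4 =26
r19=10011 pc3: +8 =34
r20=10100 pc2: +4 =38
r21=10101 pc3: +8 =46
r22=10110 pc3: +8 =54
r23=10111 pc4: +16 =70
r24=11000 pc2: +4 =74
r25=11001 pc3: +8 =82
r26=11010 pc3: +8 =90
r27=11011 pc4: +16 =106
r28=11100 pc3: +8 =114
r29=11101 pc4: +16 =130
r30=11110 pc4: +16 =146
r31=11111 pc5: +32 =178
r32=100000 pc1: +2 =180
r33=100001 pc2: +4 =184
r34=100010 pc2: +4 =188
r35=100011 pc3: +8 =196
r36=100100 pc2: +4 =200
r37=100101 pc3: +8 =208
r38=100110 pc3: +8 =216
r39=100111 pc4: +16 =232
r40=101000 pc2: +4 =236
r41=101001 pc3: +8 =244
r42=101010 pc3: +8 =252
r43=101011 pc4: +16 =268
r44=101100 pc3: +8 =276
r45=101101 pc4: +16 =292
r46=101110 pc4: +16 =308
r47=101111 pc5: +32 =340

Answer: 340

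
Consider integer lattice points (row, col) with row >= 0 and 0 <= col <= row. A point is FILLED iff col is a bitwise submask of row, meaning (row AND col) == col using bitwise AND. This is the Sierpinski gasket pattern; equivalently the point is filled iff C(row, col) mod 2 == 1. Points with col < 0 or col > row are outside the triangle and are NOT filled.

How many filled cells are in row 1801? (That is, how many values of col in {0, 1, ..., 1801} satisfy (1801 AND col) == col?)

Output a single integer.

1801 in binary = 11100001001
popcount(1801) = number of 1-bits in 11100001001 = 5
A col c satisfies (1801 AND c) == c iff every set bit of c is also set in 1801; each of the 5 set bits of 1801 can independently be on or off in c.
count = 2^5 = 32

Answer: 32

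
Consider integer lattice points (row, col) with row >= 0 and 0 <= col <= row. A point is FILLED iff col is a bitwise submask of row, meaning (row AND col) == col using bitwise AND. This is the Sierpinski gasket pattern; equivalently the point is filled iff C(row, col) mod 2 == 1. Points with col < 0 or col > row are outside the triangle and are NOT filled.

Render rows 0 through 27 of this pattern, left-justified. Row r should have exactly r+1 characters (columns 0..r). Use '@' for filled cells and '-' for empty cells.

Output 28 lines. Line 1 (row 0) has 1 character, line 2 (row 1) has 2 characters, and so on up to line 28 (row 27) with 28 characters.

r0=0: @
r1=1: @@
r2=10: @-@
r3=11: @@@@
r4=100: @---@
r5=101: @@--@@
r6=110: @-@-@-@
r7=111: @@@@@@@@
r8=1000: @-------@
r9=1001: @@------@@
r10=1010: @-@-----@-@
r11=1011: @@@@----@@@@
r12=1100: @---@---@---@
r13=1101: @@--@@--@@--@@
r14=1110: @-@-@-@-@-@-@-@
r15=1111: @@@@@@@@@@@@@@@@
r16=10000: @---------------@
r17=10001: @@--------------@@
r18=10010: @-@-------------@-@
r19=10011: @@@@------------@@@@
r20=10100: @---@-----------@---@
r21=10101: @@--@@----------@@--@@
r22=10110: @-@-@-@---------@-@-@-@
r23=10111: @@@@@@@@--------@@@@@@@@
r24=11000: @-------@-------@-------@
r25=11001: @@------@@------@@------@@
r26=11010: @-@-----@-@-----@-@-----@-@
r27=11011: @@@@----@@@@----@@@@----@@@@

Answer: @
@@
@-@
@@@@
@---@
@@--@@
@-@-@-@
@@@@@@@@
@-------@
@@------@@
@-@-----@-@
@@@@----@@@@
@---@---@---@
@@--@@--@@--@@
@-@-@-@-@-@-@-@
@@@@@@@@@@@@@@@@
@---------------@
@@--------------@@
@-@-------------@-@
@@@@------------@@@@
@---@-----------@---@
@@--@@----------@@--@@
@-@-@-@---------@-@-@-@
@@@@@@@@--------@@@@@@@@
@-------@-------@-------@
@@------@@------@@------@@
@-@-----@-@-----@-@-----@-@
@@@@----@@@@----@@@@----@@@@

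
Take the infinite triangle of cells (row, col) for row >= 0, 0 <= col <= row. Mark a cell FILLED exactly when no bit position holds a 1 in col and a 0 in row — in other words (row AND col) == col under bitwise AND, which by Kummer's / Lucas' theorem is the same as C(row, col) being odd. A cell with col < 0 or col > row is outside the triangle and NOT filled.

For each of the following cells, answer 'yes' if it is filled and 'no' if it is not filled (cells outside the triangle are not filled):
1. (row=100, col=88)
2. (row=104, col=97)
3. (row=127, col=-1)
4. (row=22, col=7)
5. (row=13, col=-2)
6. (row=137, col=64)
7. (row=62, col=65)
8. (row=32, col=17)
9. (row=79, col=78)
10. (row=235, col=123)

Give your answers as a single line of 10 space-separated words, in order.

Answer: no no no no no no no no yes no

Derivation:
(100,88): row=0b1100100, col=0b1011000, row AND col = 0b1000000 = 64; 64 != 88 -> empty
(104,97): row=0b1101000, col=0b1100001, row AND col = 0b1100000 = 96; 96 != 97 -> empty
(127,-1): col outside [0, 127] -> not filled
(22,7): row=0b10110, col=0b111, row AND col = 0b110 = 6; 6 != 7 -> empty
(13,-2): col outside [0, 13] -> not filled
(137,64): row=0b10001001, col=0b1000000, row AND col = 0b0 = 0; 0 != 64 -> empty
(62,65): col outside [0, 62] -> not filled
(32,17): row=0b100000, col=0b10001, row AND col = 0b0 = 0; 0 != 17 -> empty
(79,78): row=0b1001111, col=0b1001110, row AND col = 0b1001110 = 78; 78 == 78 -> filled
(235,123): row=0b11101011, col=0b1111011, row AND col = 0b1101011 = 107; 107 != 123 -> empty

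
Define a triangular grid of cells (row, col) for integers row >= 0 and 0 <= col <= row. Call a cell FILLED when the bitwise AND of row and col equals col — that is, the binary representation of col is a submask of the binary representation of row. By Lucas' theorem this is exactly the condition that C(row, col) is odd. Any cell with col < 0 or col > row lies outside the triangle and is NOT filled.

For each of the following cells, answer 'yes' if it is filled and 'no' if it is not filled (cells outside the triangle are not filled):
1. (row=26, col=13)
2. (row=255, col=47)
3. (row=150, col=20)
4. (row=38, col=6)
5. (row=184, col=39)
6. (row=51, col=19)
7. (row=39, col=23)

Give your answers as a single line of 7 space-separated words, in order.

(26,13): row=0b11010, col=0b1101, row AND col = 0b1000 = 8; 8 != 13 -> empty
(255,47): row=0b11111111, col=0b101111, row AND col = 0b101111 = 47; 47 == 47 -> filled
(150,20): row=0b10010110, col=0b10100, row AND col = 0b10100 = 20; 20 == 20 -> filled
(38,6): row=0b100110, col=0b110, row AND col = 0b110 = 6; 6 == 6 -> filled
(184,39): row=0b10111000, col=0b100111, row AND col = 0b100000 = 32; 32 != 39 -> empty
(51,19): row=0b110011, col=0b10011, row AND col = 0b10011 = 19; 19 == 19 -> filled
(39,23): row=0b100111, col=0b10111, row AND col = 0b111 = 7; 7 != 23 -> empty

Answer: no yes yes yes no yes no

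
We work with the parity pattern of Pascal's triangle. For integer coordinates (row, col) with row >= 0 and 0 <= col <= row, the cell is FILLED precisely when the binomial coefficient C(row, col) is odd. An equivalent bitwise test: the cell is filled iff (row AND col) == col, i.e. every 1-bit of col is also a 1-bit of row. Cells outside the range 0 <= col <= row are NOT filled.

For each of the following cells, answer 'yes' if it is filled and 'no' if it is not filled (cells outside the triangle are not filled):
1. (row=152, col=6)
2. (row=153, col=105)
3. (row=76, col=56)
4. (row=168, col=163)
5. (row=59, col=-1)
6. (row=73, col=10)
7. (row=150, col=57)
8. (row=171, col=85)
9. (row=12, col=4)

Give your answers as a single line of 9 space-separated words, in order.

Answer: no no no no no no no no yes

Derivation:
(152,6): row=0b10011000, col=0b110, row AND col = 0b0 = 0; 0 != 6 -> empty
(153,105): row=0b10011001, col=0b1101001, row AND col = 0b1001 = 9; 9 != 105 -> empty
(76,56): row=0b1001100, col=0b111000, row AND col = 0b1000 = 8; 8 != 56 -> empty
(168,163): row=0b10101000, col=0b10100011, row AND col = 0b10100000 = 160; 160 != 163 -> empty
(59,-1): col outside [0, 59] -> not filled
(73,10): row=0b1001001, col=0b1010, row AND col = 0b1000 = 8; 8 != 10 -> empty
(150,57): row=0b10010110, col=0b111001, row AND col = 0b10000 = 16; 16 != 57 -> empty
(171,85): row=0b10101011, col=0b1010101, row AND col = 0b1 = 1; 1 != 85 -> empty
(12,4): row=0b1100, col=0b100, row AND col = 0b100 = 4; 4 == 4 -> filled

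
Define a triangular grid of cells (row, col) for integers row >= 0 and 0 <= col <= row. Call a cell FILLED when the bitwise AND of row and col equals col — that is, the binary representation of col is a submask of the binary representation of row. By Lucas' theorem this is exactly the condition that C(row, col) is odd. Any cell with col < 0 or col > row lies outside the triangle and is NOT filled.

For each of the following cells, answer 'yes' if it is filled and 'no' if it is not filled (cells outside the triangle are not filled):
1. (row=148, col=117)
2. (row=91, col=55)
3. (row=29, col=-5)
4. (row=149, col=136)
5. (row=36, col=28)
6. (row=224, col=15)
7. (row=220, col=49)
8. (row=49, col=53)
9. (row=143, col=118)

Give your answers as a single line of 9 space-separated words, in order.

(148,117): row=0b10010100, col=0b1110101, row AND col = 0b10100 = 20; 20 != 117 -> empty
(91,55): row=0b1011011, col=0b110111, row AND col = 0b10011 = 19; 19 != 55 -> empty
(29,-5): col outside [0, 29] -> not filled
(149,136): row=0b10010101, col=0b10001000, row AND col = 0b10000000 = 128; 128 != 136 -> empty
(36,28): row=0b100100, col=0b11100, row AND col = 0b100 = 4; 4 != 28 -> empty
(224,15): row=0b11100000, col=0b1111, row AND col = 0b0 = 0; 0 != 15 -> empty
(220,49): row=0b11011100, col=0b110001, row AND col = 0b10000 = 16; 16 != 49 -> empty
(49,53): col outside [0, 49] -> not filled
(143,118): row=0b10001111, col=0b1110110, row AND col = 0b110 = 6; 6 != 118 -> empty

Answer: no no no no no no no no no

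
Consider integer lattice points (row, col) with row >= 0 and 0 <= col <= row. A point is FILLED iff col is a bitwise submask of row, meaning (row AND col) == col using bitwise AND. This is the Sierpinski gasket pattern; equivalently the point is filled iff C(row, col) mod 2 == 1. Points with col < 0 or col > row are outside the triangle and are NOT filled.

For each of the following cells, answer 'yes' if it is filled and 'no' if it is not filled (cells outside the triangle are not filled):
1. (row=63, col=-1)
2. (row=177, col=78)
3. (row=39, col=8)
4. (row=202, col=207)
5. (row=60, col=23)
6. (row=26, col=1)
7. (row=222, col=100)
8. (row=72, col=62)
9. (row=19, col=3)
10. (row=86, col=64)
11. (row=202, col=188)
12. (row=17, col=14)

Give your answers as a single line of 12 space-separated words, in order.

(63,-1): col outside [0, 63] -> not filled
(177,78): row=0b10110001, col=0b1001110, row AND col = 0b0 = 0; 0 != 78 -> empty
(39,8): row=0b100111, col=0b1000, row AND col = 0b0 = 0; 0 != 8 -> empty
(202,207): col outside [0, 202] -> not filled
(60,23): row=0b111100, col=0b10111, row AND col = 0b10100 = 20; 20 != 23 -> empty
(26,1): row=0b11010, col=0b1, row AND col = 0b0 = 0; 0 != 1 -> empty
(222,100): row=0b11011110, col=0b1100100, row AND col = 0b1000100 = 68; 68 != 100 -> empty
(72,62): row=0b1001000, col=0b111110, row AND col = 0b1000 = 8; 8 != 62 -> empty
(19,3): row=0b10011, col=0b11, row AND col = 0b11 = 3; 3 == 3 -> filled
(86,64): row=0b1010110, col=0b1000000, row AND col = 0b1000000 = 64; 64 == 64 -> filled
(202,188): row=0b11001010, col=0b10111100, row AND col = 0b10001000 = 136; 136 != 188 -> empty
(17,14): row=0b10001, col=0b1110, row AND col = 0b0 = 0; 0 != 14 -> empty

Answer: no no no no no no no no yes yes no no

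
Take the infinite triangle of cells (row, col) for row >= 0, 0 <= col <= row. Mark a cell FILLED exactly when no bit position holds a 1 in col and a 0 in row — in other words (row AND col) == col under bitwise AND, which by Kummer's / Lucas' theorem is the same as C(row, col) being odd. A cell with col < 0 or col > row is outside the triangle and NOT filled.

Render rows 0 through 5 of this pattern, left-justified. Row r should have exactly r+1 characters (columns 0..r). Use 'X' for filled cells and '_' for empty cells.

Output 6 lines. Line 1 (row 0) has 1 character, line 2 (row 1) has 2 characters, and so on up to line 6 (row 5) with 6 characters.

r0=0: X
r1=1: XX
r2=10: X_X
r3=11: XXXX
r4=100: X___X
r5=101: XX__XX

Answer: X
XX
X_X
XXXX
X___X
XX__XX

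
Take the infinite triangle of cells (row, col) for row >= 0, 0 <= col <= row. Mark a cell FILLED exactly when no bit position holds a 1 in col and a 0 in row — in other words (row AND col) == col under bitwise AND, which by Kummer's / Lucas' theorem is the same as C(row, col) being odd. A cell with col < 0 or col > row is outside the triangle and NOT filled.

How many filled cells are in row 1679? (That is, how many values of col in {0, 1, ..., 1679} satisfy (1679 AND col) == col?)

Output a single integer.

Answer: 128

Derivation:
1679 in binary = 11010001111
popcount(1679) = number of 1-bits in 11010001111 = 7
A col c satisfies (1679 AND c) == c iff every set bit of c is also set in 1679; each of the 7 set bits of 1679 can independently be on or off in c.
count = 2^7 = 128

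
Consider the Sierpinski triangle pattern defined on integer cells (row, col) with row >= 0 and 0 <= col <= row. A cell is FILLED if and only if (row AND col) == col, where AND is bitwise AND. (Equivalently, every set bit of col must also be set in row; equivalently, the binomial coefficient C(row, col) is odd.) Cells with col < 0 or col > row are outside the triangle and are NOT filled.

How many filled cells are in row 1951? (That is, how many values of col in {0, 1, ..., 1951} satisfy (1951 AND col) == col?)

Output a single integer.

1951 in binary = 11110011111
popcount(1951) = number of 1-bits in 11110011111 = 9
A col c satisfies (1951 AND c) == c iff every set bit of c is also set in 1951; each of the 9 set bits of 1951 can independently be on or off in c.
count = 2^9 = 512

Answer: 512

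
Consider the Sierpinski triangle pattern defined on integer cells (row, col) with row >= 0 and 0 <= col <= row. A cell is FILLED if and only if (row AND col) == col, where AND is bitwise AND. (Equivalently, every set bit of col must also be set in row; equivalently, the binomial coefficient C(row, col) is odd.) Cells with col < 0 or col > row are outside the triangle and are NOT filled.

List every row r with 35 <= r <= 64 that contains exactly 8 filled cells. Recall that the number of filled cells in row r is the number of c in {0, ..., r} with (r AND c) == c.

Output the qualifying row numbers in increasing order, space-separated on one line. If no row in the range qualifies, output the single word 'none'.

Row r has 2^popcount(r) filled cells, so we need popcount(r) = log2(8) = 3.
Scan r = 35..64 and keep those with exactly 3 one-bits:
r=35=100011 popcount=3 -> KEEP
r=36=100100 popcount=2 -> skip
r=37=100101 popcount=3 -> KEEP
r=38=100110 popcount=3 -> KEEP
r=39=100111 popcount=4 -> skip
r=40=101000 popcount=2 -> skip
r=41=101001 popcount=3 -> KEEP
r=42=101010 popcount=3 -> KEEP
r=43=101011 popcount=4 -> skip
r=44=101100 popcount=3 -> KEEP
r=45=101101 popcount=4 -> skip
r=46=101110 popcount=4 -> skip
r=47=101111 popcount=5 -> skip
r=48=110000 popcount=2 -> skip
r=49=110001 popcount=3 -> KEEP
r=50=110010 popcount=3 -> KEEP
r=51=110011 popcount=4 -> skip
r=52=110100 popcount=3 -> KEEP
r=53=110101 popcount=4 -> skip
r=54=110110 popcount=4 -> skip
r=55=110111 popcount=5 -> skip
r=56=111000 popcount=3 -> KEEP
r=57=111001 popcount=4 -> skip
r=58=111010 popcount=4 -> skip
r=59=111011 popcount=5 -> skip
r=60=111100 popcount=4 -> skip
r=61=111101 popcount=5 -> skip
r=62=111110 popcount=5 -> skip
r=63=111111 popcount=6 -> skip
r=64=1000000 popcount=1 -> skip
Kept rows: 35 37 38 41 42 44 49 50 52 56

Answer: 35 37 38 41 42 44 49 50 52 56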